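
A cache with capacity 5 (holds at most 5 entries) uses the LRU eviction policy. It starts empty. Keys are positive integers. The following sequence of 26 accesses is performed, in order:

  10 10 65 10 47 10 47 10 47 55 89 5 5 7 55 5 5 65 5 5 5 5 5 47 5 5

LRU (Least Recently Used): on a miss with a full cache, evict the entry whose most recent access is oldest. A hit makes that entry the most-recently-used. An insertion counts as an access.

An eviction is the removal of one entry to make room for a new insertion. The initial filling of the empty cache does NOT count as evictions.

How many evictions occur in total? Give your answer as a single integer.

LRU simulation (capacity=5):
  1. access 10: MISS. Cache (LRU->MRU): [10]
  2. access 10: HIT. Cache (LRU->MRU): [10]
  3. access 65: MISS. Cache (LRU->MRU): [10 65]
  4. access 10: HIT. Cache (LRU->MRU): [65 10]
  5. access 47: MISS. Cache (LRU->MRU): [65 10 47]
  6. access 10: HIT. Cache (LRU->MRU): [65 47 10]
  7. access 47: HIT. Cache (LRU->MRU): [65 10 47]
  8. access 10: HIT. Cache (LRU->MRU): [65 47 10]
  9. access 47: HIT. Cache (LRU->MRU): [65 10 47]
  10. access 55: MISS. Cache (LRU->MRU): [65 10 47 55]
  11. access 89: MISS. Cache (LRU->MRU): [65 10 47 55 89]
  12. access 5: MISS, evict 65. Cache (LRU->MRU): [10 47 55 89 5]
  13. access 5: HIT. Cache (LRU->MRU): [10 47 55 89 5]
  14. access 7: MISS, evict 10. Cache (LRU->MRU): [47 55 89 5 7]
  15. access 55: HIT. Cache (LRU->MRU): [47 89 5 7 55]
  16. access 5: HIT. Cache (LRU->MRU): [47 89 7 55 5]
  17. access 5: HIT. Cache (LRU->MRU): [47 89 7 55 5]
  18. access 65: MISS, evict 47. Cache (LRU->MRU): [89 7 55 5 65]
  19. access 5: HIT. Cache (LRU->MRU): [89 7 55 65 5]
  20. access 5: HIT. Cache (LRU->MRU): [89 7 55 65 5]
  21. access 5: HIT. Cache (LRU->MRU): [89 7 55 65 5]
  22. access 5: HIT. Cache (LRU->MRU): [89 7 55 65 5]
  23. access 5: HIT. Cache (LRU->MRU): [89 7 55 65 5]
  24. access 47: MISS, evict 89. Cache (LRU->MRU): [7 55 65 5 47]
  25. access 5: HIT. Cache (LRU->MRU): [7 55 65 47 5]
  26. access 5: HIT. Cache (LRU->MRU): [7 55 65 47 5]
Total: 17 hits, 9 misses, 4 evictions

Answer: 4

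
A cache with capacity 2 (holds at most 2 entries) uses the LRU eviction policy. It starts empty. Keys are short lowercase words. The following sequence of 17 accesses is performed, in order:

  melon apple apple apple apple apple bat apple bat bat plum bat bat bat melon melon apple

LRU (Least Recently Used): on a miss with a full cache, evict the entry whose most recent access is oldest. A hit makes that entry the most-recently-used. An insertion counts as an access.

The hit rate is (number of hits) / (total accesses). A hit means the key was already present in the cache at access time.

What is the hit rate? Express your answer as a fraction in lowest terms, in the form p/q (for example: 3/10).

Answer: 11/17

Derivation:
LRU simulation (capacity=2):
  1. access melon: MISS. Cache (LRU->MRU): [melon]
  2. access apple: MISS. Cache (LRU->MRU): [melon apple]
  3. access apple: HIT. Cache (LRU->MRU): [melon apple]
  4. access apple: HIT. Cache (LRU->MRU): [melon apple]
  5. access apple: HIT. Cache (LRU->MRU): [melon apple]
  6. access apple: HIT. Cache (LRU->MRU): [melon apple]
  7. access bat: MISS, evict melon. Cache (LRU->MRU): [apple bat]
  8. access apple: HIT. Cache (LRU->MRU): [bat apple]
  9. access bat: HIT. Cache (LRU->MRU): [apple bat]
  10. access bat: HIT. Cache (LRU->MRU): [apple bat]
  11. access plum: MISS, evict apple. Cache (LRU->MRU): [bat plum]
  12. access bat: HIT. Cache (LRU->MRU): [plum bat]
  13. access bat: HIT. Cache (LRU->MRU): [plum bat]
  14. access bat: HIT. Cache (LRU->MRU): [plum bat]
  15. access melon: MISS, evict plum. Cache (LRU->MRU): [bat melon]
  16. access melon: HIT. Cache (LRU->MRU): [bat melon]
  17. access apple: MISS, evict bat. Cache (LRU->MRU): [melon apple]
Total: 11 hits, 6 misses, 4 evictions

Hit rate = 11/17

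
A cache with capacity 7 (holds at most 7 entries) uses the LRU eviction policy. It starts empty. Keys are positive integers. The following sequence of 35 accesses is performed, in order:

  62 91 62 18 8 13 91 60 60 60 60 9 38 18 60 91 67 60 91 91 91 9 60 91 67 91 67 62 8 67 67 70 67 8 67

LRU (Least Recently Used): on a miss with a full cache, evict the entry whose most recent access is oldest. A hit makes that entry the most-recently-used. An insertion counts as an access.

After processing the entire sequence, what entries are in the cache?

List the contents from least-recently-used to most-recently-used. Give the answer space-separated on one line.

Answer: 9 60 91 62 70 8 67

Derivation:
LRU simulation (capacity=7):
  1. access 62: MISS. Cache (LRU->MRU): [62]
  2. access 91: MISS. Cache (LRU->MRU): [62 91]
  3. access 62: HIT. Cache (LRU->MRU): [91 62]
  4. access 18: MISS. Cache (LRU->MRU): [91 62 18]
  5. access 8: MISS. Cache (LRU->MRU): [91 62 18 8]
  6. access 13: MISS. Cache (LRU->MRU): [91 62 18 8 13]
  7. access 91: HIT. Cache (LRU->MRU): [62 18 8 13 91]
  8. access 60: MISS. Cache (LRU->MRU): [62 18 8 13 91 60]
  9. access 60: HIT. Cache (LRU->MRU): [62 18 8 13 91 60]
  10. access 60: HIT. Cache (LRU->MRU): [62 18 8 13 91 60]
  11. access 60: HIT. Cache (LRU->MRU): [62 18 8 13 91 60]
  12. access 9: MISS. Cache (LRU->MRU): [62 18 8 13 91 60 9]
  13. access 38: MISS, evict 62. Cache (LRU->MRU): [18 8 13 91 60 9 38]
  14. access 18: HIT. Cache (LRU->MRU): [8 13 91 60 9 38 18]
  15. access 60: HIT. Cache (LRU->MRU): [8 13 91 9 38 18 60]
  16. access 91: HIT. Cache (LRU->MRU): [8 13 9 38 18 60 91]
  17. access 67: MISS, evict 8. Cache (LRU->MRU): [13 9 38 18 60 91 67]
  18. access 60: HIT. Cache (LRU->MRU): [13 9 38 18 91 67 60]
  19. access 91: HIT. Cache (LRU->MRU): [13 9 38 18 67 60 91]
  20. access 91: HIT. Cache (LRU->MRU): [13 9 38 18 67 60 91]
  21. access 91: HIT. Cache (LRU->MRU): [13 9 38 18 67 60 91]
  22. access 9: HIT. Cache (LRU->MRU): [13 38 18 67 60 91 9]
  23. access 60: HIT. Cache (LRU->MRU): [13 38 18 67 91 9 60]
  24. access 91: HIT. Cache (LRU->MRU): [13 38 18 67 9 60 91]
  25. access 67: HIT. Cache (LRU->MRU): [13 38 18 9 60 91 67]
  26. access 91: HIT. Cache (LRU->MRU): [13 38 18 9 60 67 91]
  27. access 67: HIT. Cache (LRU->MRU): [13 38 18 9 60 91 67]
  28. access 62: MISS, evict 13. Cache (LRU->MRU): [38 18 9 60 91 67 62]
  29. access 8: MISS, evict 38. Cache (LRU->MRU): [18 9 60 91 67 62 8]
  30. access 67: HIT. Cache (LRU->MRU): [18 9 60 91 62 8 67]
  31. access 67: HIT. Cache (LRU->MRU): [18 9 60 91 62 8 67]
  32. access 70: MISS, evict 18. Cache (LRU->MRU): [9 60 91 62 8 67 70]
  33. access 67: HIT. Cache (LRU->MRU): [9 60 91 62 8 70 67]
  34. access 8: HIT. Cache (LRU->MRU): [9 60 91 62 70 67 8]
  35. access 67: HIT. Cache (LRU->MRU): [9 60 91 62 70 8 67]
Total: 23 hits, 12 misses, 5 evictions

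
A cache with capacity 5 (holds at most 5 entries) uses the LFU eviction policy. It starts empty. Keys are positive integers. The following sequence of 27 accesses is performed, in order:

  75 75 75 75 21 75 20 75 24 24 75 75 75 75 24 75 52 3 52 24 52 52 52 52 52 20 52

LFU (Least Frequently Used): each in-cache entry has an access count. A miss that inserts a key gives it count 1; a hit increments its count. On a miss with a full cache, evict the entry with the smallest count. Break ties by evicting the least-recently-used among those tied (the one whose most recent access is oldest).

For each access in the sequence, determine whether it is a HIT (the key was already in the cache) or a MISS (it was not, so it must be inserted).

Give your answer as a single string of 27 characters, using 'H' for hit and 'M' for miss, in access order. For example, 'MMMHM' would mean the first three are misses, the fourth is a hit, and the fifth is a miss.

Answer: MHHHMHMHMHHHHHHHMMHHHHHHHHH

Derivation:
LFU simulation (capacity=5):
  1. access 75: MISS. Cache: [75(c=1)]
  2. access 75: HIT, count now 2. Cache: [75(c=2)]
  3. access 75: HIT, count now 3. Cache: [75(c=3)]
  4. access 75: HIT, count now 4. Cache: [75(c=4)]
  5. access 21: MISS. Cache: [21(c=1) 75(c=4)]
  6. access 75: HIT, count now 5. Cache: [21(c=1) 75(c=5)]
  7. access 20: MISS. Cache: [21(c=1) 20(c=1) 75(c=5)]
  8. access 75: HIT, count now 6. Cache: [21(c=1) 20(c=1) 75(c=6)]
  9. access 24: MISS. Cache: [21(c=1) 20(c=1) 24(c=1) 75(c=6)]
  10. access 24: HIT, count now 2. Cache: [21(c=1) 20(c=1) 24(c=2) 75(c=6)]
  11. access 75: HIT, count now 7. Cache: [21(c=1) 20(c=1) 24(c=2) 75(c=7)]
  12. access 75: HIT, count now 8. Cache: [21(c=1) 20(c=1) 24(c=2) 75(c=8)]
  13. access 75: HIT, count now 9. Cache: [21(c=1) 20(c=1) 24(c=2) 75(c=9)]
  14. access 75: HIT, count now 10. Cache: [21(c=1) 20(c=1) 24(c=2) 75(c=10)]
  15. access 24: HIT, count now 3. Cache: [21(c=1) 20(c=1) 24(c=3) 75(c=10)]
  16. access 75: HIT, count now 11. Cache: [21(c=1) 20(c=1) 24(c=3) 75(c=11)]
  17. access 52: MISS. Cache: [21(c=1) 20(c=1) 52(c=1) 24(c=3) 75(c=11)]
  18. access 3: MISS, evict 21(c=1). Cache: [20(c=1) 52(c=1) 3(c=1) 24(c=3) 75(c=11)]
  19. access 52: HIT, count now 2. Cache: [20(c=1) 3(c=1) 52(c=2) 24(c=3) 75(c=11)]
  20. access 24: HIT, count now 4. Cache: [20(c=1) 3(c=1) 52(c=2) 24(c=4) 75(c=11)]
  21. access 52: HIT, count now 3. Cache: [20(c=1) 3(c=1) 52(c=3) 24(c=4) 75(c=11)]
  22. access 52: HIT, count now 4. Cache: [20(c=1) 3(c=1) 24(c=4) 52(c=4) 75(c=11)]
  23. access 52: HIT, count now 5. Cache: [20(c=1) 3(c=1) 24(c=4) 52(c=5) 75(c=11)]
  24. access 52: HIT, count now 6. Cache: [20(c=1) 3(c=1) 24(c=4) 52(c=6) 75(c=11)]
  25. access 52: HIT, count now 7. Cache: [20(c=1) 3(c=1) 24(c=4) 52(c=7) 75(c=11)]
  26. access 20: HIT, count now 2. Cache: [3(c=1) 20(c=2) 24(c=4) 52(c=7) 75(c=11)]
  27. access 52: HIT, count now 8. Cache: [3(c=1) 20(c=2) 24(c=4) 52(c=8) 75(c=11)]
Total: 21 hits, 6 misses, 1 evictions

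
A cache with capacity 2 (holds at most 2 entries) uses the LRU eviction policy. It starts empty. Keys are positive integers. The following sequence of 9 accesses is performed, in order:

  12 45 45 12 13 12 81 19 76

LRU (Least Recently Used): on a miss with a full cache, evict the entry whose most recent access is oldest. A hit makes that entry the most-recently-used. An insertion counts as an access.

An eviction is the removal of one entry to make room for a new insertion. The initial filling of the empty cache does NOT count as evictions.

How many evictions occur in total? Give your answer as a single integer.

LRU simulation (capacity=2):
  1. access 12: MISS. Cache (LRU->MRU): [12]
  2. access 45: MISS. Cache (LRU->MRU): [12 45]
  3. access 45: HIT. Cache (LRU->MRU): [12 45]
  4. access 12: HIT. Cache (LRU->MRU): [45 12]
  5. access 13: MISS, evict 45. Cache (LRU->MRU): [12 13]
  6. access 12: HIT. Cache (LRU->MRU): [13 12]
  7. access 81: MISS, evict 13. Cache (LRU->MRU): [12 81]
  8. access 19: MISS, evict 12. Cache (LRU->MRU): [81 19]
  9. access 76: MISS, evict 81. Cache (LRU->MRU): [19 76]
Total: 3 hits, 6 misses, 4 evictions

Answer: 4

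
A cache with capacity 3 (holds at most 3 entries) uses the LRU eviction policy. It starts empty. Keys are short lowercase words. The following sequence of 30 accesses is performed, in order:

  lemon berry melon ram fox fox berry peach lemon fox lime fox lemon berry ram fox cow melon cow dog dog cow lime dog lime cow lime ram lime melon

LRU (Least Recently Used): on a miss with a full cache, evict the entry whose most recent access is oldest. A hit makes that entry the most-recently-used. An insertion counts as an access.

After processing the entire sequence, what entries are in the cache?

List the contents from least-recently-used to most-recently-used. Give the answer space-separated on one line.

Answer: ram lime melon

Derivation:
LRU simulation (capacity=3):
  1. access lemon: MISS. Cache (LRU->MRU): [lemon]
  2. access berry: MISS. Cache (LRU->MRU): [lemon berry]
  3. access melon: MISS. Cache (LRU->MRU): [lemon berry melon]
  4. access ram: MISS, evict lemon. Cache (LRU->MRU): [berry melon ram]
  5. access fox: MISS, evict berry. Cache (LRU->MRU): [melon ram fox]
  6. access fox: HIT. Cache (LRU->MRU): [melon ram fox]
  7. access berry: MISS, evict melon. Cache (LRU->MRU): [ram fox berry]
  8. access peach: MISS, evict ram. Cache (LRU->MRU): [fox berry peach]
  9. access lemon: MISS, evict fox. Cache (LRU->MRU): [berry peach lemon]
  10. access fox: MISS, evict berry. Cache (LRU->MRU): [peach lemon fox]
  11. access lime: MISS, evict peach. Cache (LRU->MRU): [lemon fox lime]
  12. access fox: HIT. Cache (LRU->MRU): [lemon lime fox]
  13. access lemon: HIT. Cache (LRU->MRU): [lime fox lemon]
  14. access berry: MISS, evict lime. Cache (LRU->MRU): [fox lemon berry]
  15. access ram: MISS, evict fox. Cache (LRU->MRU): [lemon berry ram]
  16. access fox: MISS, evict lemon. Cache (LRU->MRU): [berry ram fox]
  17. access cow: MISS, evict berry. Cache (LRU->MRU): [ram fox cow]
  18. access melon: MISS, evict ram. Cache (LRU->MRU): [fox cow melon]
  19. access cow: HIT. Cache (LRU->MRU): [fox melon cow]
  20. access dog: MISS, evict fox. Cache (LRU->MRU): [melon cow dog]
  21. access dog: HIT. Cache (LRU->MRU): [melon cow dog]
  22. access cow: HIT. Cache (LRU->MRU): [melon dog cow]
  23. access lime: MISS, evict melon. Cache (LRU->MRU): [dog cow lime]
  24. access dog: HIT. Cache (LRU->MRU): [cow lime dog]
  25. access lime: HIT. Cache (LRU->MRU): [cow dog lime]
  26. access cow: HIT. Cache (LRU->MRU): [dog lime cow]
  27. access lime: HIT. Cache (LRU->MRU): [dog cow lime]
  28. access ram: MISS, evict dog. Cache (LRU->MRU): [cow lime ram]
  29. access lime: HIT. Cache (LRU->MRU): [cow ram lime]
  30. access melon: MISS, evict cow. Cache (LRU->MRU): [ram lime melon]
Total: 11 hits, 19 misses, 16 evictions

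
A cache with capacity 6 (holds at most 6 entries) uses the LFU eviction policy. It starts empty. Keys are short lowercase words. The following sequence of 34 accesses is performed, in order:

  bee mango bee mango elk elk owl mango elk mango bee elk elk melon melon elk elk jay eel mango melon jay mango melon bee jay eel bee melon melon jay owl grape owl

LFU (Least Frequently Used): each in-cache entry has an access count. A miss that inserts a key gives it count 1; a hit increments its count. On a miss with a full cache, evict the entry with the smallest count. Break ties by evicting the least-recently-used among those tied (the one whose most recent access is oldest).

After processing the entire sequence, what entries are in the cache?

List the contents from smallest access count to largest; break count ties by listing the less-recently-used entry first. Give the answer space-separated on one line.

Answer: owl jay bee mango melon elk

Derivation:
LFU simulation (capacity=6):
  1. access bee: MISS. Cache: [bee(c=1)]
  2. access mango: MISS. Cache: [bee(c=1) mango(c=1)]
  3. access bee: HIT, count now 2. Cache: [mango(c=1) bee(c=2)]
  4. access mango: HIT, count now 2. Cache: [bee(c=2) mango(c=2)]
  5. access elk: MISS. Cache: [elk(c=1) bee(c=2) mango(c=2)]
  6. access elk: HIT, count now 2. Cache: [bee(c=2) mango(c=2) elk(c=2)]
  7. access owl: MISS. Cache: [owl(c=1) bee(c=2) mango(c=2) elk(c=2)]
  8. access mango: HIT, count now 3. Cache: [owl(c=1) bee(c=2) elk(c=2) mango(c=3)]
  9. access elk: HIT, count now 3. Cache: [owl(c=1) bee(c=2) mango(c=3) elk(c=3)]
  10. access mango: HIT, count now 4. Cache: [owl(c=1) bee(c=2) elk(c=3) mango(c=4)]
  11. access bee: HIT, count now 3. Cache: [owl(c=1) elk(c=3) bee(c=3) mango(c=4)]
  12. access elk: HIT, count now 4. Cache: [owl(c=1) bee(c=3) mango(c=4) elk(c=4)]
  13. access elk: HIT, count now 5. Cache: [owl(c=1) bee(c=3) mango(c=4) elk(c=5)]
  14. access melon: MISS. Cache: [owl(c=1) melon(c=1) bee(c=3) mango(c=4) elk(c=5)]
  15. access melon: HIT, count now 2. Cache: [owl(c=1) melon(c=2) bee(c=3) mango(c=4) elk(c=5)]
  16. access elk: HIT, count now 6. Cache: [owl(c=1) melon(c=2) bee(c=3) mango(c=4) elk(c=6)]
  17. access elk: HIT, count now 7. Cache: [owl(c=1) melon(c=2) bee(c=3) mango(c=4) elk(c=7)]
  18. access jay: MISS. Cache: [owl(c=1) jay(c=1) melon(c=2) bee(c=3) mango(c=4) elk(c=7)]
  19. access eel: MISS, evict owl(c=1). Cache: [jay(c=1) eel(c=1) melon(c=2) bee(c=3) mango(c=4) elk(c=7)]
  20. access mango: HIT, count now 5. Cache: [jay(c=1) eel(c=1) melon(c=2) bee(c=3) mango(c=5) elk(c=7)]
  21. access melon: HIT, count now 3. Cache: [jay(c=1) eel(c=1) bee(c=3) melon(c=3) mango(c=5) elk(c=7)]
  22. access jay: HIT, count now 2. Cache: [eel(c=1) jay(c=2) bee(c=3) melon(c=3) mango(c=5) elk(c=7)]
  23. access mango: HIT, count now 6. Cache: [eel(c=1) jay(c=2) bee(c=3) melon(c=3) mango(c=6) elk(c=7)]
  24. access melon: HIT, count now 4. Cache: [eel(c=1) jay(c=2) bee(c=3) melon(c=4) mango(c=6) elk(c=7)]
  25. access bee: HIT, count now 4. Cache: [eel(c=1) jay(c=2) melon(c=4) bee(c=4) mango(c=6) elk(c=7)]
  26. access jay: HIT, count now 3. Cache: [eel(c=1) jay(c=3) melon(c=4) bee(c=4) mango(c=6) elk(c=7)]
  27. access eel: HIT, count now 2. Cache: [eel(c=2) jay(c=3) melon(c=4) bee(c=4) mango(c=6) elk(c=7)]
  28. access bee: HIT, count now 5. Cache: [eel(c=2) jay(c=3) melon(c=4) bee(c=5) mango(c=6) elk(c=7)]
  29. access melon: HIT, count now 5. Cache: [eel(c=2) jay(c=3) bee(c=5) melon(c=5) mango(c=6) elk(c=7)]
  30. access melon: HIT, count now 6. Cache: [eel(c=2) jay(c=3) bee(c=5) mango(c=6) melon(c=6) elk(c=7)]
  31. access jay: HIT, count now 4. Cache: [eel(c=2) jay(c=4) bee(c=5) mango(c=6) melon(c=6) elk(c=7)]
  32. access owl: MISS, evict eel(c=2). Cache: [owl(c=1) jay(c=4) bee(c=5) mango(c=6) melon(c=6) elk(c=7)]
  33. access grape: MISS, evict owl(c=1). Cache: [grape(c=1) jay(c=4) bee(c=5) mango(c=6) melon(c=6) elk(c=7)]
  34. access owl: MISS, evict grape(c=1). Cache: [owl(c=1) jay(c=4) bee(c=5) mango(c=6) melon(c=6) elk(c=7)]
Total: 24 hits, 10 misses, 4 evictions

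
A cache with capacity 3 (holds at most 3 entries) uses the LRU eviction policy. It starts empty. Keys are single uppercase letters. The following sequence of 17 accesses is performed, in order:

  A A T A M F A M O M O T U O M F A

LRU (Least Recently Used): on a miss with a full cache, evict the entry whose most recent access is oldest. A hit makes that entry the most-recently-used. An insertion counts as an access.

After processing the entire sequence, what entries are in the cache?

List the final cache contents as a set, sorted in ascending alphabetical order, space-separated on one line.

Answer: A F M

Derivation:
LRU simulation (capacity=3):
  1. access A: MISS. Cache (LRU->MRU): [A]
  2. access A: HIT. Cache (LRU->MRU): [A]
  3. access T: MISS. Cache (LRU->MRU): [A T]
  4. access A: HIT. Cache (LRU->MRU): [T A]
  5. access M: MISS. Cache (LRU->MRU): [T A M]
  6. access F: MISS, evict T. Cache (LRU->MRU): [A M F]
  7. access A: HIT. Cache (LRU->MRU): [M F A]
  8. access M: HIT. Cache (LRU->MRU): [F A M]
  9. access O: MISS, evict F. Cache (LRU->MRU): [A M O]
  10. access M: HIT. Cache (LRU->MRU): [A O M]
  11. access O: HIT. Cache (LRU->MRU): [A M O]
  12. access T: MISS, evict A. Cache (LRU->MRU): [M O T]
  13. access U: MISS, evict M. Cache (LRU->MRU): [O T U]
  14. access O: HIT. Cache (LRU->MRU): [T U O]
  15. access M: MISS, evict T. Cache (LRU->MRU): [U O M]
  16. access F: MISS, evict U. Cache (LRU->MRU): [O M F]
  17. access A: MISS, evict O. Cache (LRU->MRU): [M F A]
Total: 7 hits, 10 misses, 7 evictions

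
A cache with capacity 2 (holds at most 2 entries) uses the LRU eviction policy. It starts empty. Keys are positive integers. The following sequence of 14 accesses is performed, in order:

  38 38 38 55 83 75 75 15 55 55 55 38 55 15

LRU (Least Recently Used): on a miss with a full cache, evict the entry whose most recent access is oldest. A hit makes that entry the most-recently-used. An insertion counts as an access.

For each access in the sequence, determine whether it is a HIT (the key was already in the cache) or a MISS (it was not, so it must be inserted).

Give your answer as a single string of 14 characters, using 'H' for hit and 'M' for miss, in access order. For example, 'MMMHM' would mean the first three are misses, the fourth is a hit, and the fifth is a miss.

Answer: MHHMMMHMMHHMHM

Derivation:
LRU simulation (capacity=2):
  1. access 38: MISS. Cache (LRU->MRU): [38]
  2. access 38: HIT. Cache (LRU->MRU): [38]
  3. access 38: HIT. Cache (LRU->MRU): [38]
  4. access 55: MISS. Cache (LRU->MRU): [38 55]
  5. access 83: MISS, evict 38. Cache (LRU->MRU): [55 83]
  6. access 75: MISS, evict 55. Cache (LRU->MRU): [83 75]
  7. access 75: HIT. Cache (LRU->MRU): [83 75]
  8. access 15: MISS, evict 83. Cache (LRU->MRU): [75 15]
  9. access 55: MISS, evict 75. Cache (LRU->MRU): [15 55]
  10. access 55: HIT. Cache (LRU->MRU): [15 55]
  11. access 55: HIT. Cache (LRU->MRU): [15 55]
  12. access 38: MISS, evict 15. Cache (LRU->MRU): [55 38]
  13. access 55: HIT. Cache (LRU->MRU): [38 55]
  14. access 15: MISS, evict 38. Cache (LRU->MRU): [55 15]
Total: 6 hits, 8 misses, 6 evictions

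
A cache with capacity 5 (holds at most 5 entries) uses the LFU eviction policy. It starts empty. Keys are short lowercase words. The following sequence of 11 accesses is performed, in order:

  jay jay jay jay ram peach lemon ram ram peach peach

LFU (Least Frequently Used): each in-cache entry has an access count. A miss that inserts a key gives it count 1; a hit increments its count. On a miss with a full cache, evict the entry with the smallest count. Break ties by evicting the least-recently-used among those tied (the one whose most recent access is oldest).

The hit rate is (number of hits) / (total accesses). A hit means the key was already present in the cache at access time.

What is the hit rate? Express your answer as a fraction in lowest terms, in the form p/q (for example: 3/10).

Answer: 7/11

Derivation:
LFU simulation (capacity=5):
  1. access jay: MISS. Cache: [jay(c=1)]
  2. access jay: HIT, count now 2. Cache: [jay(c=2)]
  3. access jay: HIT, count now 3. Cache: [jay(c=3)]
  4. access jay: HIT, count now 4. Cache: [jay(c=4)]
  5. access ram: MISS. Cache: [ram(c=1) jay(c=4)]
  6. access peach: MISS. Cache: [ram(c=1) peach(c=1) jay(c=4)]
  7. access lemon: MISS. Cache: [ram(c=1) peach(c=1) lemon(c=1) jay(c=4)]
  8. access ram: HIT, count now 2. Cache: [peach(c=1) lemon(c=1) ram(c=2) jay(c=4)]
  9. access ram: HIT, count now 3. Cache: [peach(c=1) lemon(c=1) ram(c=3) jay(c=4)]
  10. access peach: HIT, count now 2. Cache: [lemon(c=1) peach(c=2) ram(c=3) jay(c=4)]
  11. access peach: HIT, count now 3. Cache: [lemon(c=1) ram(c=3) peach(c=3) jay(c=4)]
Total: 7 hits, 4 misses, 0 evictions

Hit rate = 7/11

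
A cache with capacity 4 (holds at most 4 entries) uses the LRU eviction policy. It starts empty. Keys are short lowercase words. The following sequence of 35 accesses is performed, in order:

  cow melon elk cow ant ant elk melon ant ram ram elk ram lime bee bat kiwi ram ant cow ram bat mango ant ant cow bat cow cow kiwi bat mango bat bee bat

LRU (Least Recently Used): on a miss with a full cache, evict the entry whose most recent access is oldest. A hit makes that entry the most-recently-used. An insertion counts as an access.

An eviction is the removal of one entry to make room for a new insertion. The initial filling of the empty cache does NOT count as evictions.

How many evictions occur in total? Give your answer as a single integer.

LRU simulation (capacity=4):
  1. access cow: MISS. Cache (LRU->MRU): [cow]
  2. access melon: MISS. Cache (LRU->MRU): [cow melon]
  3. access elk: MISS. Cache (LRU->MRU): [cow melon elk]
  4. access cow: HIT. Cache (LRU->MRU): [melon elk cow]
  5. access ant: MISS. Cache (LRU->MRU): [melon elk cow ant]
  6. access ant: HIT. Cache (LRU->MRU): [melon elk cow ant]
  7. access elk: HIT. Cache (LRU->MRU): [melon cow ant elk]
  8. access melon: HIT. Cache (LRU->MRU): [cow ant elk melon]
  9. access ant: HIT. Cache (LRU->MRU): [cow elk melon ant]
  10. access ram: MISS, evict cow. Cache (LRU->MRU): [elk melon ant ram]
  11. access ram: HIT. Cache (LRU->MRU): [elk melon ant ram]
  12. access elk: HIT. Cache (LRU->MRU): [melon ant ram elk]
  13. access ram: HIT. Cache (LRU->MRU): [melon ant elk ram]
  14. access lime: MISS, evict melon. Cache (LRU->MRU): [ant elk ram lime]
  15. access bee: MISS, evict ant. Cache (LRU->MRU): [elk ram lime bee]
  16. access bat: MISS, evict elk. Cache (LRU->MRU): [ram lime bee bat]
  17. access kiwi: MISS, evict ram. Cache (LRU->MRU): [lime bee bat kiwi]
  18. access ram: MISS, evict lime. Cache (LRU->MRU): [bee bat kiwi ram]
  19. access ant: MISS, evict bee. Cache (LRU->MRU): [bat kiwi ram ant]
  20. access cow: MISS, evict bat. Cache (LRU->MRU): [kiwi ram ant cow]
  21. access ram: HIT. Cache (LRU->MRU): [kiwi ant cow ram]
  22. access bat: MISS, evict kiwi. Cache (LRU->MRU): [ant cow ram bat]
  23. access mango: MISS, evict ant. Cache (LRU->MRU): [cow ram bat mango]
  24. access ant: MISS, evict cow. Cache (LRU->MRU): [ram bat mango ant]
  25. access ant: HIT. Cache (LRU->MRU): [ram bat mango ant]
  26. access cow: MISS, evict ram. Cache (LRU->MRU): [bat mango ant cow]
  27. access bat: HIT. Cache (LRU->MRU): [mango ant cow bat]
  28. access cow: HIT. Cache (LRU->MRU): [mango ant bat cow]
  29. access cow: HIT. Cache (LRU->MRU): [mango ant bat cow]
  30. access kiwi: MISS, evict mango. Cache (LRU->MRU): [ant bat cow kiwi]
  31. access bat: HIT. Cache (LRU->MRU): [ant cow kiwi bat]
  32. access mango: MISS, evict ant. Cache (LRU->MRU): [cow kiwi bat mango]
  33. access bat: HIT. Cache (LRU->MRU): [cow kiwi mango bat]
  34. access bee: MISS, evict cow. Cache (LRU->MRU): [kiwi mango bat bee]
  35. access bat: HIT. Cache (LRU->MRU): [kiwi mango bee bat]
Total: 16 hits, 19 misses, 15 evictions

Answer: 15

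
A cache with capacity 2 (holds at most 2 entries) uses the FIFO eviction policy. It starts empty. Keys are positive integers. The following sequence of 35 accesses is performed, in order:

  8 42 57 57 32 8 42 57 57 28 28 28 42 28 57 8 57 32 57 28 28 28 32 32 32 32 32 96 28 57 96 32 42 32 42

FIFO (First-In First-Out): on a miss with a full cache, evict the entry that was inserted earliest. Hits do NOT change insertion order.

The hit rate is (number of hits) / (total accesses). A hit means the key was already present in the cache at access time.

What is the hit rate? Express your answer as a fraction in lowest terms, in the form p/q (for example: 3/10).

FIFO simulation (capacity=2):
  1. access 8: MISS. Cache (old->new): [8]
  2. access 42: MISS. Cache (old->new): [8 42]
  3. access 57: MISS, evict 8. Cache (old->new): [42 57]
  4. access 57: HIT. Cache (old->new): [42 57]
  5. access 32: MISS, evict 42. Cache (old->new): [57 32]
  6. access 8: MISS, evict 57. Cache (old->new): [32 8]
  7. access 42: MISS, evict 32. Cache (old->new): [8 42]
  8. access 57: MISS, evict 8. Cache (old->new): [42 57]
  9. access 57: HIT. Cache (old->new): [42 57]
  10. access 28: MISS, evict 42. Cache (old->new): [57 28]
  11. access 28: HIT. Cache (old->new): [57 28]
  12. access 28: HIT. Cache (old->new): [57 28]
  13. access 42: MISS, evict 57. Cache (old->new): [28 42]
  14. access 28: HIT. Cache (old->new): [28 42]
  15. access 57: MISS, evict 28. Cache (old->new): [42 57]
  16. access 8: MISS, evict 42. Cache (old->new): [57 8]
  17. access 57: HIT. Cache (old->new): [57 8]
  18. access 32: MISS, evict 57. Cache (old->new): [8 32]
  19. access 57: MISS, evict 8. Cache (old->new): [32 57]
  20. access 28: MISS, evict 32. Cache (old->new): [57 28]
  21. access 28: HIT. Cache (old->new): [57 28]
  22. access 28: HIT. Cache (old->new): [57 28]
  23. access 32: MISS, evict 57. Cache (old->new): [28 32]
  24. access 32: HIT. Cache (old->new): [28 32]
  25. access 32: HIT. Cache (old->new): [28 32]
  26. access 32: HIT. Cache (old->new): [28 32]
  27. access 32: HIT. Cache (old->new): [28 32]
  28. access 96: MISS, evict 28. Cache (old->new): [32 96]
  29. access 28: MISS, evict 32. Cache (old->new): [96 28]
  30. access 57: MISS, evict 96. Cache (old->new): [28 57]
  31. access 96: MISS, evict 28. Cache (old->new): [57 96]
  32. access 32: MISS, evict 57. Cache (old->new): [96 32]
  33. access 42: MISS, evict 96. Cache (old->new): [32 42]
  34. access 32: HIT. Cache (old->new): [32 42]
  35. access 42: HIT. Cache (old->new): [32 42]
Total: 14 hits, 21 misses, 19 evictions

Hit rate = 14/35 = 2/5

Answer: 2/5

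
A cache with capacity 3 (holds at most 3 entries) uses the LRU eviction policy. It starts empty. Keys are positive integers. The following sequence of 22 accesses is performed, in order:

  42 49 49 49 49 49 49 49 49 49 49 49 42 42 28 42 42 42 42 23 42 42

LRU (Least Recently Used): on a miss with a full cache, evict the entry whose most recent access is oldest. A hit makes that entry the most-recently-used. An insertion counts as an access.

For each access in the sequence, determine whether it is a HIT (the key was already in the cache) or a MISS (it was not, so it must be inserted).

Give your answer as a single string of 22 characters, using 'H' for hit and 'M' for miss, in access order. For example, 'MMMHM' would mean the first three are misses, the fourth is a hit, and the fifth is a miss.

LRU simulation (capacity=3):
  1. access 42: MISS. Cache (LRU->MRU): [42]
  2. access 49: MISS. Cache (LRU->MRU): [42 49]
  3. access 49: HIT. Cache (LRU->MRU): [42 49]
  4. access 49: HIT. Cache (LRU->MRU): [42 49]
  5. access 49: HIT. Cache (LRU->MRU): [42 49]
  6. access 49: HIT. Cache (LRU->MRU): [42 49]
  7. access 49: HIT. Cache (LRU->MRU): [42 49]
  8. access 49: HIT. Cache (LRU->MRU): [42 49]
  9. access 49: HIT. Cache (LRU->MRU): [42 49]
  10. access 49: HIT. Cache (LRU->MRU): [42 49]
  11. access 49: HIT. Cache (LRU->MRU): [42 49]
  12. access 49: HIT. Cache (LRU->MRU): [42 49]
  13. access 42: HIT. Cache (LRU->MRU): [49 42]
  14. access 42: HIT. Cache (LRU->MRU): [49 42]
  15. access 28: MISS. Cache (LRU->MRU): [49 42 28]
  16. access 42: HIT. Cache (LRU->MRU): [49 28 42]
  17. access 42: HIT. Cache (LRU->MRU): [49 28 42]
  18. access 42: HIT. Cache (LRU->MRU): [49 28 42]
  19. access 42: HIT. Cache (LRU->MRU): [49 28 42]
  20. access 23: MISS, evict 49. Cache (LRU->MRU): [28 42 23]
  21. access 42: HIT. Cache (LRU->MRU): [28 23 42]
  22. access 42: HIT. Cache (LRU->MRU): [28 23 42]
Total: 18 hits, 4 misses, 1 evictions

Answer: MMHHHHHHHHHHHHMHHHHMHH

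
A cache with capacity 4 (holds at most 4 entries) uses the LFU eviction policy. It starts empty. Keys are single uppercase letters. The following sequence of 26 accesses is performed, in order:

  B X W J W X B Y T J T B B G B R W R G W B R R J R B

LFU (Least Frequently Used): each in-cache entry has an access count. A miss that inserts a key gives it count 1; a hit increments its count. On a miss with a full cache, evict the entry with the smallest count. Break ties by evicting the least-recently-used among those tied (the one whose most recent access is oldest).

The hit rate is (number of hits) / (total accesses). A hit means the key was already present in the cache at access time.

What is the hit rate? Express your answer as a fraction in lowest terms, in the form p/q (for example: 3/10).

Answer: 7/13

Derivation:
LFU simulation (capacity=4):
  1. access B: MISS. Cache: [B(c=1)]
  2. access X: MISS. Cache: [B(c=1) X(c=1)]
  3. access W: MISS. Cache: [B(c=1) X(c=1) W(c=1)]
  4. access J: MISS. Cache: [B(c=1) X(c=1) W(c=1) J(c=1)]
  5. access W: HIT, count now 2. Cache: [B(c=1) X(c=1) J(c=1) W(c=2)]
  6. access X: HIT, count now 2. Cache: [B(c=1) J(c=1) W(c=2) X(c=2)]
  7. access B: HIT, count now 2. Cache: [J(c=1) W(c=2) X(c=2) B(c=2)]
  8. access Y: MISS, evict J(c=1). Cache: [Y(c=1) W(c=2) X(c=2) B(c=2)]
  9. access T: MISS, evict Y(c=1). Cache: [T(c=1) W(c=2) X(c=2) B(c=2)]
  10. access J: MISS, evict T(c=1). Cache: [J(c=1) W(c=2) X(c=2) B(c=2)]
  11. access T: MISS, evict J(c=1). Cache: [T(c=1) W(c=2) X(c=2) B(c=2)]
  12. access B: HIT, count now 3. Cache: [T(c=1) W(c=2) X(c=2) B(c=3)]
  13. access B: HIT, count now 4. Cache: [T(c=1) W(c=2) X(c=2) B(c=4)]
  14. access G: MISS, evict T(c=1). Cache: [G(c=1) W(c=2) X(c=2) B(c=4)]
  15. access B: HIT, count now 5. Cache: [G(c=1) W(c=2) X(c=2) B(c=5)]
  16. access R: MISS, evict G(c=1). Cache: [R(c=1) W(c=2) X(c=2) B(c=5)]
  17. access W: HIT, count now 3. Cache: [R(c=1) X(c=2) W(c=3) B(c=5)]
  18. access R: HIT, count now 2. Cache: [X(c=2) R(c=2) W(c=3) B(c=5)]
  19. access G: MISS, evict X(c=2). Cache: [G(c=1) R(c=2) W(c=3) B(c=5)]
  20. access W: HIT, count now 4. Cache: [G(c=1) R(c=2) W(c=4) B(c=5)]
  21. access B: HIT, count now 6. Cache: [G(c=1) R(c=2) W(c=4) B(c=6)]
  22. access R: HIT, count now 3. Cache: [G(c=1) R(c=3) W(c=4) B(c=6)]
  23. access R: HIT, count now 4. Cache: [G(c=1) W(c=4) R(c=4) B(c=6)]
  24. access J: MISS, evict G(c=1). Cache: [J(c=1) W(c=4) R(c=4) B(c=6)]
  25. access R: HIT, count now 5. Cache: [J(c=1) W(c=4) R(c=5) B(c=6)]
  26. access B: HIT, count now 7. Cache: [J(c=1) W(c=4) R(c=5) B(c=7)]
Total: 14 hits, 12 misses, 8 evictions

Hit rate = 14/26 = 7/13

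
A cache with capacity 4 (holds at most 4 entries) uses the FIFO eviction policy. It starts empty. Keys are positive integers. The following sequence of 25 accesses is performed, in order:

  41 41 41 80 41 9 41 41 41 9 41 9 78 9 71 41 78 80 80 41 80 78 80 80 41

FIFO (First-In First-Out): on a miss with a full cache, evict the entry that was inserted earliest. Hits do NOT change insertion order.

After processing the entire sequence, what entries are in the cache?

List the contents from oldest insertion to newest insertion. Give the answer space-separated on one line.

FIFO simulation (capacity=4):
  1. access 41: MISS. Cache (old->new): [41]
  2. access 41: HIT. Cache (old->new): [41]
  3. access 41: HIT. Cache (old->new): [41]
  4. access 80: MISS. Cache (old->new): [41 80]
  5. access 41: HIT. Cache (old->new): [41 80]
  6. access 9: MISS. Cache (old->new): [41 80 9]
  7. access 41: HIT. Cache (old->new): [41 80 9]
  8. access 41: HIT. Cache (old->new): [41 80 9]
  9. access 41: HIT. Cache (old->new): [41 80 9]
  10. access 9: HIT. Cache (old->new): [41 80 9]
  11. access 41: HIT. Cache (old->new): [41 80 9]
  12. access 9: HIT. Cache (old->new): [41 80 9]
  13. access 78: MISS. Cache (old->new): [41 80 9 78]
  14. access 9: HIT. Cache (old->new): [41 80 9 78]
  15. access 71: MISS, evict 41. Cache (old->new): [80 9 78 71]
  16. access 41: MISS, evict 80. Cache (old->new): [9 78 71 41]
  17. access 78: HIT. Cache (old->new): [9 78 71 41]
  18. access 80: MISS, evict 9. Cache (old->new): [78 71 41 80]
  19. access 80: HIT. Cache (old->new): [78 71 41 80]
  20. access 41: HIT. Cache (old->new): [78 71 41 80]
  21. access 80: HIT. Cache (old->new): [78 71 41 80]
  22. access 78: HIT. Cache (old->new): [78 71 41 80]
  23. access 80: HIT. Cache (old->new): [78 71 41 80]
  24. access 80: HIT. Cache (old->new): [78 71 41 80]
  25. access 41: HIT. Cache (old->new): [78 71 41 80]
Total: 18 hits, 7 misses, 3 evictions

Answer: 78 71 41 80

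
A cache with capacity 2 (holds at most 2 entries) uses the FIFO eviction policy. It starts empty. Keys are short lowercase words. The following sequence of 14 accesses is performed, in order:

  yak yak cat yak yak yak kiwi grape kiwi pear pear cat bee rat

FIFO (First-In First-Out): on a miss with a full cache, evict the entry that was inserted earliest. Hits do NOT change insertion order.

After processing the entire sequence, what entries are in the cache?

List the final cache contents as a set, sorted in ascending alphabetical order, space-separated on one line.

FIFO simulation (capacity=2):
  1. access yak: MISS. Cache (old->new): [yak]
  2. access yak: HIT. Cache (old->new): [yak]
  3. access cat: MISS. Cache (old->new): [yak cat]
  4. access yak: HIT. Cache (old->new): [yak cat]
  5. access yak: HIT. Cache (old->new): [yak cat]
  6. access yak: HIT. Cache (old->new): [yak cat]
  7. access kiwi: MISS, evict yak. Cache (old->new): [cat kiwi]
  8. access grape: MISS, evict cat. Cache (old->new): [kiwi grape]
  9. access kiwi: HIT. Cache (old->new): [kiwi grape]
  10. access pear: MISS, evict kiwi. Cache (old->new): [grape pear]
  11. access pear: HIT. Cache (old->new): [grape pear]
  12. access cat: MISS, evict grape. Cache (old->new): [pear cat]
  13. access bee: MISS, evict pear. Cache (old->new): [cat bee]
  14. access rat: MISS, evict cat. Cache (old->new): [bee rat]
Total: 6 hits, 8 misses, 6 evictions

Answer: bee rat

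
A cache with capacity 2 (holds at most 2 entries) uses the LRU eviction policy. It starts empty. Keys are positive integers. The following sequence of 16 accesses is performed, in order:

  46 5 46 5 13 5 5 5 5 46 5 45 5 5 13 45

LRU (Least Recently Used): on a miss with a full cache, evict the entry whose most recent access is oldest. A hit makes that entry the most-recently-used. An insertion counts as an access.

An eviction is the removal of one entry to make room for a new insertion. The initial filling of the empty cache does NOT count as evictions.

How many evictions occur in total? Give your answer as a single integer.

LRU simulation (capacity=2):
  1. access 46: MISS. Cache (LRU->MRU): [46]
  2. access 5: MISS. Cache (LRU->MRU): [46 5]
  3. access 46: HIT. Cache (LRU->MRU): [5 46]
  4. access 5: HIT. Cache (LRU->MRU): [46 5]
  5. access 13: MISS, evict 46. Cache (LRU->MRU): [5 13]
  6. access 5: HIT. Cache (LRU->MRU): [13 5]
  7. access 5: HIT. Cache (LRU->MRU): [13 5]
  8. access 5: HIT. Cache (LRU->MRU): [13 5]
  9. access 5: HIT. Cache (LRU->MRU): [13 5]
  10. access 46: MISS, evict 13. Cache (LRU->MRU): [5 46]
  11. access 5: HIT. Cache (LRU->MRU): [46 5]
  12. access 45: MISS, evict 46. Cache (LRU->MRU): [5 45]
  13. access 5: HIT. Cache (LRU->MRU): [45 5]
  14. access 5: HIT. Cache (LRU->MRU): [45 5]
  15. access 13: MISS, evict 45. Cache (LRU->MRU): [5 13]
  16. access 45: MISS, evict 5. Cache (LRU->MRU): [13 45]
Total: 9 hits, 7 misses, 5 evictions

Answer: 5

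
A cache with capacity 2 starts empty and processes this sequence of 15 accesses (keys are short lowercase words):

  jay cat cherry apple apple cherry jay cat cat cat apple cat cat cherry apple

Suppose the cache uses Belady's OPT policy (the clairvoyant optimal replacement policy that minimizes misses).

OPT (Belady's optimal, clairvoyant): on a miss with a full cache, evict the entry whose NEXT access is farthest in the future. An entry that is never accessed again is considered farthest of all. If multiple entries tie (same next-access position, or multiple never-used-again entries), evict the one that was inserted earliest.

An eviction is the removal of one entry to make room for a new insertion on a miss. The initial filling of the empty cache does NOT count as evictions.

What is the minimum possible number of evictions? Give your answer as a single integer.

Answer: 5

Derivation:
OPT (Belady) simulation (capacity=2):
  1. access jay: MISS. Cache: [jay]
  2. access cat: MISS. Cache: [jay cat]
  3. access cherry: MISS, evict cat (next use: step 8). Cache: [jay cherry]
  4. access apple: MISS, evict jay (next use: step 7). Cache: [cherry apple]
  5. access apple: HIT. Next use of apple: step 11. Cache: [cherry apple]
  6. access cherry: HIT. Next use of cherry: step 14. Cache: [cherry apple]
  7. access jay: MISS, evict cherry (next use: step 14). Cache: [apple jay]
  8. access cat: MISS, evict jay (next use: never). Cache: [apple cat]
  9. access cat: HIT. Next use of cat: step 10. Cache: [apple cat]
  10. access cat: HIT. Next use of cat: step 12. Cache: [apple cat]
  11. access apple: HIT. Next use of apple: step 15. Cache: [apple cat]
  12. access cat: HIT. Next use of cat: step 13. Cache: [apple cat]
  13. access cat: HIT. Next use of cat: never. Cache: [apple cat]
  14. access cherry: MISS, evict cat (next use: never). Cache: [apple cherry]
  15. access apple: HIT. Next use of apple: never. Cache: [apple cherry]
Total: 8 hits, 7 misses, 5 evictions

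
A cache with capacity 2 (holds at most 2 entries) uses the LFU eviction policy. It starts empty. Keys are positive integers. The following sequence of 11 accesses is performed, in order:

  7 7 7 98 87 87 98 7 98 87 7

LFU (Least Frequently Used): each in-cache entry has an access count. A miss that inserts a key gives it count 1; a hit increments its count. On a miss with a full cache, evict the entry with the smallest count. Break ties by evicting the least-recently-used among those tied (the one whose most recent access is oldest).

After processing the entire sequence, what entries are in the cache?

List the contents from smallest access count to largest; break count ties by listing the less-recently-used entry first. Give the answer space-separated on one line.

LFU simulation (capacity=2):
  1. access 7: MISS. Cache: [7(c=1)]
  2. access 7: HIT, count now 2. Cache: [7(c=2)]
  3. access 7: HIT, count now 3. Cache: [7(c=3)]
  4. access 98: MISS. Cache: [98(c=1) 7(c=3)]
  5. access 87: MISS, evict 98(c=1). Cache: [87(c=1) 7(c=3)]
  6. access 87: HIT, count now 2. Cache: [87(c=2) 7(c=3)]
  7. access 98: MISS, evict 87(c=2). Cache: [98(c=1) 7(c=3)]
  8. access 7: HIT, count now 4. Cache: [98(c=1) 7(c=4)]
  9. access 98: HIT, count now 2. Cache: [98(c=2) 7(c=4)]
  10. access 87: MISS, evict 98(c=2). Cache: [87(c=1) 7(c=4)]
  11. access 7: HIT, count now 5. Cache: [87(c=1) 7(c=5)]
Total: 6 hits, 5 misses, 3 evictions

Answer: 87 7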